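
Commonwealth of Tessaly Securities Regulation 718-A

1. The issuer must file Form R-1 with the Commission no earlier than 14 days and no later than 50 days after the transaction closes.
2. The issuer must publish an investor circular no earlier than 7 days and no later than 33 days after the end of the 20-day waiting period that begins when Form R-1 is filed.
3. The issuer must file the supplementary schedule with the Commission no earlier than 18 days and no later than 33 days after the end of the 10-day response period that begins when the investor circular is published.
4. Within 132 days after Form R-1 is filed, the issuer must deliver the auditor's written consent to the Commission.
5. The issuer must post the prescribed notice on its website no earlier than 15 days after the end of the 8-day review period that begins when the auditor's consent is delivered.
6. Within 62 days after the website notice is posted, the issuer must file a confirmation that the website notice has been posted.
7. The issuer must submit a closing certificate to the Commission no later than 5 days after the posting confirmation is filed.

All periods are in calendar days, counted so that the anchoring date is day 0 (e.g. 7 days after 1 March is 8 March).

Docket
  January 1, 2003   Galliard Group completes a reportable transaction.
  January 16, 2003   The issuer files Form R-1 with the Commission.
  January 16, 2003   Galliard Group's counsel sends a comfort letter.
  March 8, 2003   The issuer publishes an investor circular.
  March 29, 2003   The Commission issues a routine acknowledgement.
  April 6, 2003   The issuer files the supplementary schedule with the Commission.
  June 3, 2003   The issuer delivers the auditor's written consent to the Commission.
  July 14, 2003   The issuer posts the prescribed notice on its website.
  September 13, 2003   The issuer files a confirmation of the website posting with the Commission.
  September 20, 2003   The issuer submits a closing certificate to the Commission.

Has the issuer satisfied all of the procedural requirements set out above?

No

(1) the permitted window runs from January 1, 2003 + 14 = January 15, 2003 to January 1, 2003 + 50 = February 20, 2003; January 16, 2003 falls inside that range.
(2) the permitted window runs from February 5, 2003 + 7 = February 12, 2003 to February 5, 2003 + 33 = March 10, 2003; done March 8, 2003 — within the window.
(3) the permitted window runs from March 18, 2003 + 18 = April 5, 2003 to March 18, 2003 + 33 = April 20, 2003; done April 6, 2003 — within the window.
(4) due by January 16, 2003 + 132 days = May 28, 2003; not done until June 3, 2003, 6 days after the deadline.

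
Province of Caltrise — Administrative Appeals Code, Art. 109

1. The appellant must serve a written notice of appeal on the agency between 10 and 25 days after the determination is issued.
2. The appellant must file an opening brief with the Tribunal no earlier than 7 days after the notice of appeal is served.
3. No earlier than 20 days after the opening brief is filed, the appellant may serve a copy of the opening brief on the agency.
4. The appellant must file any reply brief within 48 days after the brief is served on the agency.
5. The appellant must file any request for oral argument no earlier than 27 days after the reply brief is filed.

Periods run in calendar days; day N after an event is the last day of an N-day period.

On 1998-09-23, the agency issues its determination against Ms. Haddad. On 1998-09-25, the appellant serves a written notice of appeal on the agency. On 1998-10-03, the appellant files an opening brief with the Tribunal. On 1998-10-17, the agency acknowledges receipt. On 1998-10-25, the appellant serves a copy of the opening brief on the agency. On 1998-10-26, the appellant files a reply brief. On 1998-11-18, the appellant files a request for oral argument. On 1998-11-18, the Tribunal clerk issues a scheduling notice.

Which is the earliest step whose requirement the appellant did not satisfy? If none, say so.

Step 1

Step 1: the window is 10–25 days after 1998-09-23 (when the determination is issued), so 1998-10-03 through 1998-10-18; 1998-09-25 is 8 days too early.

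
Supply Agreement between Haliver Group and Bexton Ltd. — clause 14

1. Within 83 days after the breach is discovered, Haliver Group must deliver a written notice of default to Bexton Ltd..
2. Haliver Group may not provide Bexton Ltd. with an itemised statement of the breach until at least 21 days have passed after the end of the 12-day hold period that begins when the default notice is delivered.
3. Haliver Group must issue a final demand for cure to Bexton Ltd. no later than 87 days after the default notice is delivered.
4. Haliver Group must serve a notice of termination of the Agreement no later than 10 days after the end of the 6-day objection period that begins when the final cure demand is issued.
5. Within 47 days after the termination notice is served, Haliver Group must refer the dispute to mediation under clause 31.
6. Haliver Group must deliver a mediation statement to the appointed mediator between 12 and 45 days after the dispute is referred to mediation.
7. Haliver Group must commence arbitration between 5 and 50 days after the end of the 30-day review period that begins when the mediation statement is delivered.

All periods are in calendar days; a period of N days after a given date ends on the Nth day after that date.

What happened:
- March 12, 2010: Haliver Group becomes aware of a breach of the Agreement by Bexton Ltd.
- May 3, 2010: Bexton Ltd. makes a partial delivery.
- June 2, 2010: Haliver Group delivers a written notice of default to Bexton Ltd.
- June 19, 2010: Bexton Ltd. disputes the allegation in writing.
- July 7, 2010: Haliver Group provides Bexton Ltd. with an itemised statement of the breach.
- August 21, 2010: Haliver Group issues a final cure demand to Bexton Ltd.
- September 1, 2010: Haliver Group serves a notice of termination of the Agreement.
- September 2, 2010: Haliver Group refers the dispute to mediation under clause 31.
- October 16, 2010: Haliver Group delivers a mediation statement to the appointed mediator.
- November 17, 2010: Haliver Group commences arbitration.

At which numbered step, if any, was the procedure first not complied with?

Step 7

(1) due by March 12, 2010 + 83 days = June 3, 2010; completed June 2, 2010, before the deadline.
(2) permitted from June 14, 2010 + 21 days = July 5, 2010 onward; done July 7, 2010 — permitted.
(3) due by June 2, 2010 + 87 days = August 28, 2010; August 21, 2010 is within that limit.
(4) due by August 27, 2010 + 10 days = September 6, 2010; September 1, 2010 is within that limit.
(5) due by September 1, 2010 + 47 days = October 18, 2010; completed September 2, 2010, before the deadline.
(6) the permitted window runs from September 2, 2010 + 12 = September 14, 2010 to September 2, 2010 + 45 = October 17, 2010; done October 16, 2010, which is between those dates.
(7) the permitted window runs from November 15, 2010 + 5 = November 20, 2010 to November 15, 2010 + 50 = January 4, 2011; done November 17, 2010 — 3 days before the window opened.
That is the first point of non-compliance.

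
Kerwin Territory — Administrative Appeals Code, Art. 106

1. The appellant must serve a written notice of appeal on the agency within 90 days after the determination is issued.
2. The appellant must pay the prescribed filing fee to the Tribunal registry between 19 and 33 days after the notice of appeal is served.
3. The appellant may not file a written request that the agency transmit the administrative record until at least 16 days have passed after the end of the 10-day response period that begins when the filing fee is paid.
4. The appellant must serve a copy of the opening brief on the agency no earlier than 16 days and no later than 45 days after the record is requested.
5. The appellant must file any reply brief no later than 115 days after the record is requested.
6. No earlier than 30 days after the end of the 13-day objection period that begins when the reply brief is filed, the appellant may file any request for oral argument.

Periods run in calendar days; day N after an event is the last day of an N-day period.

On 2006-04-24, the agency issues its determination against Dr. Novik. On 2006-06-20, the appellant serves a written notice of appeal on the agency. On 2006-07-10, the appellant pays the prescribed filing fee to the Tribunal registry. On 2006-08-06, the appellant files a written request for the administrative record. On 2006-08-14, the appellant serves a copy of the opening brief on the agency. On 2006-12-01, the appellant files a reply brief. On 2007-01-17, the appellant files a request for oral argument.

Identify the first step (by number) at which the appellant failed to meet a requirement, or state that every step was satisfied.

Step 4

(1) due by 2006-04-24 + 90 days = 2006-07-23; completed 2006-06-20, before the deadline.
(2) the permitted window runs from 2006-06-20 + 19 = 2006-07-09 to 2006-06-20 + 33 = 2006-07-23; 2006-07-10 falls inside that range.
(3) permitted from 2006-07-20 + 16 days = 2006-08-05 onward; done 2006-08-06, after the minimum wait.
(4) the permitted window runs from 2006-08-06 + 16 = 2006-08-22 to 2006-08-06 + 45 = 2006-09-20; 2006-08-14 is 8 days too early.
Later steps need not be reached.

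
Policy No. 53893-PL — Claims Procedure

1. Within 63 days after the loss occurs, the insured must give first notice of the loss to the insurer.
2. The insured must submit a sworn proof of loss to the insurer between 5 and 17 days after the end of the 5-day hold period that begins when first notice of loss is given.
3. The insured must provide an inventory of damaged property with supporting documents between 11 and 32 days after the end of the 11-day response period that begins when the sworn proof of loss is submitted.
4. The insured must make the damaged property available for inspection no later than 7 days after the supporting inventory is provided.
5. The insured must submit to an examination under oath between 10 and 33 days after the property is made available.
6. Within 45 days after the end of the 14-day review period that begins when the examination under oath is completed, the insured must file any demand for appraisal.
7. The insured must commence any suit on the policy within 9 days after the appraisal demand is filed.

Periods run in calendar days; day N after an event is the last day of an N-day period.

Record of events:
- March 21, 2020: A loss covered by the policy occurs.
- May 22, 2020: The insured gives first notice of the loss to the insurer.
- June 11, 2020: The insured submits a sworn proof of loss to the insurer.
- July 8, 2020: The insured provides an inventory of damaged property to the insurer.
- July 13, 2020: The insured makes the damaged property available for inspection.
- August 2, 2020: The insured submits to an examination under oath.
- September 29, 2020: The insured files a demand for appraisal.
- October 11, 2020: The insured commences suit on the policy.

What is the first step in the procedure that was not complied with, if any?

Step 1: 63 days after March 21, 2020 (when the loss occurs) is May 23, 2020; completed May 22, 2020, before the deadline.
Step 2: the window is 5–17 days after May 27, 2020 (end of the 5-day hold period, which began when first notice of loss is given on May 22, 2020), so June 1, 2020 through June 13, 2020; done June 11, 2020, which is between those dates.
Step 3: the window is 11–32 days after June 22, 2020 (end of the 11-day response period, which began when the sworn proof of loss is submitted on June 11, 2020), so July 3, 2020 through July 24, 2020; done July 8, 2020, which is between those dates.
Step 4: 7 days after July 8, 2020 (when the supporting inventory is provided) is July 15, 2020; July 13, 2020 is within that limit.
Step 5: the window is 10–33 days after July 13, 2020 (when the property is made available), so July 23, 2020 through August 15, 2020; August 2, 2020 falls inside that range.
Step 6: 45 days after August 16, 2020 (end of the 14-day review period, which began when the examination under oath is completed on August 2, 2020) is September 30, 2020; done September 29, 2020 — timely.
Step 7: 9 days after September 29, 2020 (when the appraisal demand is filed) is October 8, 2020; not done until October 11, 2020, 3 days after the deadline.
No need to go further; step 7 was not satisfied.

Step 7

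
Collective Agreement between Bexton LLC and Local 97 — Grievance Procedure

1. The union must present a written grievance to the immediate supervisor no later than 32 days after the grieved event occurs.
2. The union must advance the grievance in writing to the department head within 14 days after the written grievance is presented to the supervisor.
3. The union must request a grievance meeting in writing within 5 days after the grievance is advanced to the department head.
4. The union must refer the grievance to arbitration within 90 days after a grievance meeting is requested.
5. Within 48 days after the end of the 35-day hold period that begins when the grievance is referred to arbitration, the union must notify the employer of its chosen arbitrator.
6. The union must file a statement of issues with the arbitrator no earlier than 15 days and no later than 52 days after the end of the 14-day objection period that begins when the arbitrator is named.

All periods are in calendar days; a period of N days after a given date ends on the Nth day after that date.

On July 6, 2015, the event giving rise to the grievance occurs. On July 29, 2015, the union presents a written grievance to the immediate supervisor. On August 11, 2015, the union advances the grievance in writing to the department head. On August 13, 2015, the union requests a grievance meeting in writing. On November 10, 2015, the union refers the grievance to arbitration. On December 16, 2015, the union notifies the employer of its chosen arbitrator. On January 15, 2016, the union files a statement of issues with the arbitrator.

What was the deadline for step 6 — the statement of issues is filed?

February 20, 2016

The arbitrator is named on December 16, 2015; the 14-day objection period therefore ends December 30, 2015, and step 6 runs from that date. The window is 15–52 days after December 30, 2015; it closes on February 20, 2016.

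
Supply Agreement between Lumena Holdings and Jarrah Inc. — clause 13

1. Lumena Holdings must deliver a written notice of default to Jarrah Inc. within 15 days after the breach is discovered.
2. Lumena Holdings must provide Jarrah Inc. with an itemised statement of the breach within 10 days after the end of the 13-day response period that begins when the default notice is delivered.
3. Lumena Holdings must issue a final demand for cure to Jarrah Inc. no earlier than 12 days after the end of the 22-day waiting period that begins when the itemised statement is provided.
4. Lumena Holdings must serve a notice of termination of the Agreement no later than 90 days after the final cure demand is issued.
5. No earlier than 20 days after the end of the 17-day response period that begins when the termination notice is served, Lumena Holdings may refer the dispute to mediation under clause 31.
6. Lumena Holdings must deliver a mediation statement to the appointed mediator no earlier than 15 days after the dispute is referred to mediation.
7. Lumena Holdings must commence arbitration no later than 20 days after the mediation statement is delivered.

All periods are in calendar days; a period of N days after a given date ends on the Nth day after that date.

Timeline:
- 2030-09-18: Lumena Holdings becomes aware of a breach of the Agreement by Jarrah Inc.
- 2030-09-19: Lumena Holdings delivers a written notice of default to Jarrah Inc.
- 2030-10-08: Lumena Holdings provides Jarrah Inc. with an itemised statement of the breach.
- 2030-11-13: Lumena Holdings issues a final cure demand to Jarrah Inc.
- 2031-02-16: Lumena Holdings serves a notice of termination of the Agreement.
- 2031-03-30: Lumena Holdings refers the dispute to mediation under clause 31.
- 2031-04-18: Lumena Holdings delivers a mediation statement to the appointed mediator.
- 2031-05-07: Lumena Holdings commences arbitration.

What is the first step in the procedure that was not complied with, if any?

Step 1 — counting 15 days from 2030-09-18 (when the breach is discovered) gives a deadline of 2030-10-03; 2030-09-19 is within that limit.
Step 2 — counting 10 days from 2030-10-02 (end of the 13-day response period, which began when the default notice is delivered on 2030-09-19) gives a deadline of 2030-10-12; 2030-10-08 is within that limit.
Step 3 — must wait 12 days from 2030-10-30 (end of the 22-day waiting period, which began when the itemised statement is provided on 2030-10-08), so not before 2030-11-11; done 2030-11-13, after the minimum wait.
Step 4 — counting 90 days from 2030-11-13 (when the final cure demand is issued) gives a deadline of 2031-02-11; done 2031-02-16 — 5 days late.

Step 4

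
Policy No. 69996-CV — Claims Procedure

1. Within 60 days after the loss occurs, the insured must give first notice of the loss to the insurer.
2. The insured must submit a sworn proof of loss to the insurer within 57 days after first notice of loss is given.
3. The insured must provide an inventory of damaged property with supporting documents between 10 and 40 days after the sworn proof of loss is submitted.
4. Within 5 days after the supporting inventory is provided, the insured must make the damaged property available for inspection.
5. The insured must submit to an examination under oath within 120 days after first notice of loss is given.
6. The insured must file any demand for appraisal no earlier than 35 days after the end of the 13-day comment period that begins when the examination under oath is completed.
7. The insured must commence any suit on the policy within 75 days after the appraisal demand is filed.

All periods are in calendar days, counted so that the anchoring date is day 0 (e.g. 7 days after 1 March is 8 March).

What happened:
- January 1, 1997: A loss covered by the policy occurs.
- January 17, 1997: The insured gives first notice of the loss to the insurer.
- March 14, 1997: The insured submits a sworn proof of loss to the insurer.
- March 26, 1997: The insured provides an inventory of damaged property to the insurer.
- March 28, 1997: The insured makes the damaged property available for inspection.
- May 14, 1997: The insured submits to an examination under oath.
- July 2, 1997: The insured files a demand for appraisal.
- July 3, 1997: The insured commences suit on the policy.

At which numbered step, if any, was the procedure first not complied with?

None — every step was satisfied

Step 1: 60 days after January 1, 1997 (when the loss occurs) is March 2, 1997; January 17, 1997 is within that limit.
Step 2: 57 days after January 17, 1997 (when first notice of loss is given) is March 15, 1997; completed March 14, 1997, before the deadline.
Step 3: the window is 10–40 days after March 14, 1997 (when the sworn proof of loss is submitted), so March 24, 1997 through April 23, 1997; March 26, 1997 falls inside that range.
Step 4: 5 days after March 26, 1997 (when the supporting inventory is provided) is March 31, 1997; done March 28, 1997 — timely.
Step 5: 120 days after January 17, 1997 (when first notice of loss is given) is May 17, 1997; done May 14, 1997 — timely.
Step 6: the earliest permitted date is 35 days after May 27, 1997 (end of the 13-day comment period, which began when the examination under oath is completed on May 14, 1997), i.e. July 1, 1997; done July 2, 1997 — permitted.
Step 7: 75 days after July 2, 1997 (when the appraisal demand is filed) is September 15, 1997; July 3, 1997 is within that limit.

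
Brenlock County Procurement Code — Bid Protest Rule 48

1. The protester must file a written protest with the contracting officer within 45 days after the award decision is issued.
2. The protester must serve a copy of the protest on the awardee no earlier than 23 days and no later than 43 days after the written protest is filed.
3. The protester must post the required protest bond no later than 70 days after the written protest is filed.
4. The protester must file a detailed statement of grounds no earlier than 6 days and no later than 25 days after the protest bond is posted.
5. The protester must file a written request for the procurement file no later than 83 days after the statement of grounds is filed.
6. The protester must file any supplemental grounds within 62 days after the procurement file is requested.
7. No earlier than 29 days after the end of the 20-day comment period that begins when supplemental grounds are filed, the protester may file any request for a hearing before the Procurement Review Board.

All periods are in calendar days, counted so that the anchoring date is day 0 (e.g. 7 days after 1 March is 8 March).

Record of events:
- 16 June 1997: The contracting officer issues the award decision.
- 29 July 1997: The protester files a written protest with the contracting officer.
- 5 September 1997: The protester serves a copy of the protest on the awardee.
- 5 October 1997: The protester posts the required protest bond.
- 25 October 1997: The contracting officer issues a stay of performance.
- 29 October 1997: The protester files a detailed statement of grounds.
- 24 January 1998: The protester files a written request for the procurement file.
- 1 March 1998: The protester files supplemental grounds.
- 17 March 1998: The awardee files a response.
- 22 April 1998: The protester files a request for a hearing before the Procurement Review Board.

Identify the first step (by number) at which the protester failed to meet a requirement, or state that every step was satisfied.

(1) due by 16 June 1997 + 45 days = 31 July 1997; done 29 July 1997 — timely.
(2) the permitted window runs from 29 July 1997 + 23 = 21 August 1997 to 29 July 1997 + 43 = 10 September 1997; 5 September 1997 falls inside that range.
(3) due by 29 July 1997 + 70 days = 7 October 1997; completed 5 October 1997, before the deadline.
(4) the permitted window runs from 5 October 1997 + 6 = 11 October 1997 to 5 October 1997 + 25 = 30 October 1997; 29 October 1997 falls inside that range.
(5) due by 29 October 1997 + 83 days = 20 January 1998; done 24 January 1998 — 4 days late.
The analysis stops there.

Step 5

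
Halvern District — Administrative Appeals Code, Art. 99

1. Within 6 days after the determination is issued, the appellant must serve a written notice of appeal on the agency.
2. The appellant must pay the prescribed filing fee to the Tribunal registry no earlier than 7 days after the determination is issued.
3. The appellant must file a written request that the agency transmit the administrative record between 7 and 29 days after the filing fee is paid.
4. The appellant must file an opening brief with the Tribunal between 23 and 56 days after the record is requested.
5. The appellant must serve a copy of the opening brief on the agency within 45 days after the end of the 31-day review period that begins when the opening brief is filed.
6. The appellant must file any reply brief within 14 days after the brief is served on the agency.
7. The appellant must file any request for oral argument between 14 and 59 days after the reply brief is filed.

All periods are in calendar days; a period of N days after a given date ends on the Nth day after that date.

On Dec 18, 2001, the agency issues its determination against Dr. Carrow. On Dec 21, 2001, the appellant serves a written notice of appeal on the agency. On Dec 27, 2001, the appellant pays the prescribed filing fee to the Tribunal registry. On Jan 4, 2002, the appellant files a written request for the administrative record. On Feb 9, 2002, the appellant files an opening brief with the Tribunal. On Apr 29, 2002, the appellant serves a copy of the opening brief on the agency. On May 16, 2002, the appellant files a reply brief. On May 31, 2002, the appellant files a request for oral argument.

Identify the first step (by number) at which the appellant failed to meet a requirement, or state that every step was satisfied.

Step 1 — counting 6 days from Dec 18, 2001 (when the determination is issued) gives a deadline of Dec 24, 2001; Dec 21, 2001 is within that limit.
Step 2 — must wait 7 days from Dec 18, 2001 (when the determination is issued), so not before Dec 25, 2001; done Dec 27, 2001, after the minimum wait.
Step 3 — 7 and 29 days from Dec 27, 2001 (when the filing fee is paid) are Jan 3, 2002 and Jan 25, 2002 respectively; Jan 4, 2002 falls inside that range.
Step 4 — 23 and 56 days from Jan 4, 2002 (when the record is requested) are Jan 27, 2002 and Mar 1, 2002 respectively; done Feb 9, 2002 — within the window.
Step 5 — counting 45 days from Mar 12, 2002 (end of the 31-day review period, which began when the opening brief is filed on Feb 9, 2002) gives a deadline of Apr 26, 2002; done Apr 29, 2002 — 3 days late.
That is the first point of non-compliance.

Step 5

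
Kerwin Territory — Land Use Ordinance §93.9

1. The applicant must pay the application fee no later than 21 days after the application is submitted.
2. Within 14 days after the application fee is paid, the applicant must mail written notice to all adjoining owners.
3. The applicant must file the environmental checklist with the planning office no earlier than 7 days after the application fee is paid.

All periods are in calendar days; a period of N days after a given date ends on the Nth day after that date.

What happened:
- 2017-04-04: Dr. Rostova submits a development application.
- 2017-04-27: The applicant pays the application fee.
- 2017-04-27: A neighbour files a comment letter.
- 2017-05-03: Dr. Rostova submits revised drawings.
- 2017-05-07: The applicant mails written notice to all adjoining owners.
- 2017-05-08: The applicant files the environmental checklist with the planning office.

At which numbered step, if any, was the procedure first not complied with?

Step 1

(1) due by 2017-04-04 + 21 days = 2017-04-25; done 2017-04-27 — 2 days late.
That is the first point of non-compliance.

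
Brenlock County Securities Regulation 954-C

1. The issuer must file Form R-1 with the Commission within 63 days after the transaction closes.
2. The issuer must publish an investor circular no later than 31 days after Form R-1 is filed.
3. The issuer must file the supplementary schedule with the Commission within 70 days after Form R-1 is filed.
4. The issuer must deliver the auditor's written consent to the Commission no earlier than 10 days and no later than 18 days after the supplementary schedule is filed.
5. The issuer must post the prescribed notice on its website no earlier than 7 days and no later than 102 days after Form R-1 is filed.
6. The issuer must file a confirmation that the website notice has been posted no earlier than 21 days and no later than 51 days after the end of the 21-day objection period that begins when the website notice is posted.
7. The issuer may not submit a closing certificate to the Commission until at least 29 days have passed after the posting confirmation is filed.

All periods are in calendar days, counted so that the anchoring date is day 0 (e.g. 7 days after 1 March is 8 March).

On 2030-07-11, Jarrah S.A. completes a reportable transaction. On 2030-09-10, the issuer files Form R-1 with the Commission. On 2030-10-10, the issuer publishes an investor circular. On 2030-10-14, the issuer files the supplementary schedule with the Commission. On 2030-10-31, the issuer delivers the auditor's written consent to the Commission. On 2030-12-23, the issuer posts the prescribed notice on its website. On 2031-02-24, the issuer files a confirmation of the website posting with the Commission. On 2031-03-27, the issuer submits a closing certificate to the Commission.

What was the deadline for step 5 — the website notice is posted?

2030-12-21

Step 5 runs from 2030-09-10, when Form R-1 is filed. The window is 7–102 days after 2030-09-10; it closes on 2030-12-21.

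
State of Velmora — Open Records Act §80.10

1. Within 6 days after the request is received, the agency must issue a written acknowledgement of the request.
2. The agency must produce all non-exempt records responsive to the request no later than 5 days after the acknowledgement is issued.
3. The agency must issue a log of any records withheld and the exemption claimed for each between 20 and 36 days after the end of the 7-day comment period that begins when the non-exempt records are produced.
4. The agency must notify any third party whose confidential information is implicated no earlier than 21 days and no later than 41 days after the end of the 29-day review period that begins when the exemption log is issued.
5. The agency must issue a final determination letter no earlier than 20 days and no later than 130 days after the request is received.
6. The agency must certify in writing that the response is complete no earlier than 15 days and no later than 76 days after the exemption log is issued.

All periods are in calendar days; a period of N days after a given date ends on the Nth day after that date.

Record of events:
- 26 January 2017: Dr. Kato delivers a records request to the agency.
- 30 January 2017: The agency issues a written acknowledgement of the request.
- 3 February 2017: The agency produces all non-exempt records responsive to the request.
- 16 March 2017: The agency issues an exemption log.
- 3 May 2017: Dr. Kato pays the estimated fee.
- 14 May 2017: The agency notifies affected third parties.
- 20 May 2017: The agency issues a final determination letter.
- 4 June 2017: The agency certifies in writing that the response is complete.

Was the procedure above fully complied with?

No

Step 1 — counting 6 days from 26 January 2017 (when the request is received) gives a deadline of 1 February 2017; done 30 January 2017 — timely.
Step 2 — counting 5 days from 30 January 2017 (when the acknowledgement is issued) gives a deadline of 4 February 2017; completed 3 February 2017, before the deadline.
Step 3 — 20 and 36 days from 10 February 2017 (end of the 7-day comment period, which began when the non-exempt records are produced on 3 February 2017) are 2 March 2017 and 18 March 2017 respectively; done 16 March 2017 — within the window.
Step 4 — 21 and 41 days from 14 April 2017 (end of the 29-day review period, which began when the exemption log is issued on 16 March 2017) are 5 May 2017 and 25 May 2017 respectively; done 14 May 2017, which is between those dates.
Step 5 — 20 and 130 days from 26 January 2017 (when the request is received) are 15 February 2017 and 5 June 2017 respectively; done 20 May 2017, which is between those dates.
Step 6 — 15 and 76 days from 16 March 2017 (when the exemption log is issued) are 31 March 2017 and 31 May 2017 respectively; 4 June 2017 is 4 days past the end of the window.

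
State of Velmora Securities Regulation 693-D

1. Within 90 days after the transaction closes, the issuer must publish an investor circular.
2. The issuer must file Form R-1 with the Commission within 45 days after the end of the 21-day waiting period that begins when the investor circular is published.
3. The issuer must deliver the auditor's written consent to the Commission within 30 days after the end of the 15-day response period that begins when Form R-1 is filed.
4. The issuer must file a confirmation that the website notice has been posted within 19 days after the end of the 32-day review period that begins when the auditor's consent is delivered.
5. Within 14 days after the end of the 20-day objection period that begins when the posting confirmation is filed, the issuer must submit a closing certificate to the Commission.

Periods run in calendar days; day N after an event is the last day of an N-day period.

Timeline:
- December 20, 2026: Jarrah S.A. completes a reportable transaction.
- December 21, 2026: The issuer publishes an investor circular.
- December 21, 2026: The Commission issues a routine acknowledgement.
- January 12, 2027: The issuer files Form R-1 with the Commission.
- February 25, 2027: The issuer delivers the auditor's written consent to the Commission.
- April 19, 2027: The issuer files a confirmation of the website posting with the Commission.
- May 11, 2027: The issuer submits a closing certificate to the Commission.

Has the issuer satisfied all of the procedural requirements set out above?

Step 1 — counting 90 days from December 20, 2026 (when the transaction closes) gives a deadline of March 20, 2027; completed December 21, 2026, before the deadline.
Step 2 — counting 45 days from January 11, 2027 (end of the 21-day waiting period, which began when the investor circular is published on December 21, 2026) gives a deadline of February 25, 2027; January 12, 2027 is within that limit.
Step 3 — counting 30 days from January 27, 2027 (end of the 15-day response period, which began when Form R-1 is filed on January 12, 2027) gives a deadline of February 26, 2027; February 25, 2027 is within that limit.
Step 4 — counting 19 days from March 29, 2027 (end of the 32-day review period, which began when the auditor's consent is delivered on February 25, 2027) gives a deadline of April 17, 2027; done April 19, 2027 — 2 days late.

No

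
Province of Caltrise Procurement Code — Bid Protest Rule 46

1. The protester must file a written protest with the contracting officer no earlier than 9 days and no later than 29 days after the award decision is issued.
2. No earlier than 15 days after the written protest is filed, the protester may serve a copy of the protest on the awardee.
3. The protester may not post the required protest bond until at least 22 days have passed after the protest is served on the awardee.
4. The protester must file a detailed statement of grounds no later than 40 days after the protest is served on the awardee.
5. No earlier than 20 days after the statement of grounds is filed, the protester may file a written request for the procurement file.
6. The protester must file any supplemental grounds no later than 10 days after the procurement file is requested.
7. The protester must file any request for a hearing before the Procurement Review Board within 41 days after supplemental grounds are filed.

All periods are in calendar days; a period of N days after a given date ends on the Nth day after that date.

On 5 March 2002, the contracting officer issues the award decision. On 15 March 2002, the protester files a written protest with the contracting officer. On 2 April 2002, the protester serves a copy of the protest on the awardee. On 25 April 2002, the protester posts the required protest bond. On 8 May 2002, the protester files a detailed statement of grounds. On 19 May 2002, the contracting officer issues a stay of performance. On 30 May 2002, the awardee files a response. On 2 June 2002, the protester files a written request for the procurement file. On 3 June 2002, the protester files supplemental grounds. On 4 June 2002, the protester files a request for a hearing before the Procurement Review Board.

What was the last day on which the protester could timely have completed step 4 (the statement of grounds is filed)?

Step 4 runs from 2 April 2002, when the protest is served on the awardee. 40 days after 2 April 2002 is 12 May 2002.

12 May 2002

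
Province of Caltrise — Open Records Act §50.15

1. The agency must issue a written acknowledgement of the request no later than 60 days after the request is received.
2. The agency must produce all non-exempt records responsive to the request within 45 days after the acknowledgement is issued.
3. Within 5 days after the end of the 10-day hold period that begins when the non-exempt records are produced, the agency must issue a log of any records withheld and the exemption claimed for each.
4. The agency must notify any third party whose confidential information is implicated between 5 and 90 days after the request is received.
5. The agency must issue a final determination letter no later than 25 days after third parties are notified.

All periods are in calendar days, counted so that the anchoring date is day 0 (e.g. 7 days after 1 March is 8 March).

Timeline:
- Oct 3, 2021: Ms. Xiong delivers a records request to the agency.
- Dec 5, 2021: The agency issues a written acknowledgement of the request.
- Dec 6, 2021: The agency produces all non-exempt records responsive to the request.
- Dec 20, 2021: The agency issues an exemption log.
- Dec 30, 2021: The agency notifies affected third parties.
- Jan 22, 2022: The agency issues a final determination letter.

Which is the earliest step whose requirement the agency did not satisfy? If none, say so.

Step 1: 60 days after Oct 3, 2021 (when the request is received) is Dec 2, 2021; done Dec 5, 2021 — 3 days late.
The analysis stops there.

Step 1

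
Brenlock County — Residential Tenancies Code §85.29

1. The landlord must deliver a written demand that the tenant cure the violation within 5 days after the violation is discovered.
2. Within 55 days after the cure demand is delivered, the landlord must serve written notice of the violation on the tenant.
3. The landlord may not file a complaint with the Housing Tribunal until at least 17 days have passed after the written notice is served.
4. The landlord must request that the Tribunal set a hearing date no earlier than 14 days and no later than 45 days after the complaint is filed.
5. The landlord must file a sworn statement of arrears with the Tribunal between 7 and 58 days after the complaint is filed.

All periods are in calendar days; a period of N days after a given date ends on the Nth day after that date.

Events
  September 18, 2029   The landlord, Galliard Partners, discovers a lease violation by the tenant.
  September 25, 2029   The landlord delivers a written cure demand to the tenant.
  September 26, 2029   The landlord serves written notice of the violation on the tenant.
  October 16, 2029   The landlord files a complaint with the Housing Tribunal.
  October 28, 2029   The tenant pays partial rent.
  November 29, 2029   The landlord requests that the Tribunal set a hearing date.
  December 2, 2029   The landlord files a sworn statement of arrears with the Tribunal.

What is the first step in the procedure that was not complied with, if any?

Step 1: 5 days after September 18, 2029 (when the violation is discovered) is September 23, 2029; done September 25, 2029 — 2 days late.

Step 1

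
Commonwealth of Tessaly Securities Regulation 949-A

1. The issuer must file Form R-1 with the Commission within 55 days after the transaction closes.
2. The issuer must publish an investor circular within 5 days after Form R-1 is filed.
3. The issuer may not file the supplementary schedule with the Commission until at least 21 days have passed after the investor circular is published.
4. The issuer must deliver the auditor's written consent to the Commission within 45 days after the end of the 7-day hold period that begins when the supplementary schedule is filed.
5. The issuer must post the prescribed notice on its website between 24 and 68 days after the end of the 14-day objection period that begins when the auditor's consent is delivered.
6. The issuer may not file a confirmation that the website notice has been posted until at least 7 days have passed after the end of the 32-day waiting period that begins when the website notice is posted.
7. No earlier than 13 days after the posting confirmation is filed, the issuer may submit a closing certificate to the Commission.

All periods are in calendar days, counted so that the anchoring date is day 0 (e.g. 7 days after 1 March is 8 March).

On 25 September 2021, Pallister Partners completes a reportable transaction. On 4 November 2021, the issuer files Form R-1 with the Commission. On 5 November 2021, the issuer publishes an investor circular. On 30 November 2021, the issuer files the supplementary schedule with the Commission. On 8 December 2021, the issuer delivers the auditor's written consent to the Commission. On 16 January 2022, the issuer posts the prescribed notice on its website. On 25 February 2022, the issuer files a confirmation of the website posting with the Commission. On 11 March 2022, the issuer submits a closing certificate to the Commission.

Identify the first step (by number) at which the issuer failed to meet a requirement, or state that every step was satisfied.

None — every step was satisfied

(1) due by 25 September 2021 + 55 days = 19 November 2021; done 4 November 2021 — timely.
(2) due by 4 November 2021 + 5 days = 9 November 2021; 5 November 2021 is within that limit.
(3) permitted from 5 November 2021 + 21 days = 26 November 2021 onward; done 30 November 2021, after the minimum wait.
(4) due by 7 December 2021 + 45 days = 21 January 2022; completed 8 December 2021, before the deadline.
(5) the permitted window runs from 22 December 2021 + 24 = 15 January 2022 to 22 December 2021 + 68 = 28 February 2022; done 16 January 2022, which is between those dates.
(6) permitted from 17 February 2022 + 7 days = 24 February 2022 onward; done 25 February 2022, after the minimum wait.
(7) permitted from 25 February 2022 + 13 days = 10 March 2022 onward; done 11 March 2022 — permitted.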